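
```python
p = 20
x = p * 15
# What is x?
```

Trace:
`p = 20` → p = 20
`x = p * 15` → x = 300
So x = 300

Answer: 300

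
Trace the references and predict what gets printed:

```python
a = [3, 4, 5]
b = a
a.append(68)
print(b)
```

Key concept: basic list aliasing.
Step by step:
`a = [3, 4, 5]` → a = [3, 4, 5]
`b = a` → b = [3, 4, 5] (same object as a)
`a.append(68)` → a = [3, 4, 5, 68] (same object as b); b = [3, 4, 5, 68] (same object as a)
`print(b)` → prints [3, 4, 5, 68]

Answer: [3, 4, 5, 68]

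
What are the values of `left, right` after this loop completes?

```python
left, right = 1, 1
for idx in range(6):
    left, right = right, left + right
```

Fibonacci: after 6 iterations
`left, right` takes the values: (1, 1) → (1, 2) → (2, 3) → (3, 5) → (5, 8) → (8, 13) → (13, 21)

Answer: 13, 21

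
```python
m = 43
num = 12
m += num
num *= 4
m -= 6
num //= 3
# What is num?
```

Trace:
`m = 43` → m = 43
`num = 12` → num = 12
`m += num` → m = 55
`num *= 4` → num = 48
`m -= 6` → m = 49
`num //= 3` → num = 16
So num = 16

Answer: 16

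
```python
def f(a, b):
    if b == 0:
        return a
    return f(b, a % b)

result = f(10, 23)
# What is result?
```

f(10, 23) -> f(23, 10) -> f(10, 3) -> f(3, 1) -> f(1, 0) -> 1

Answer: 1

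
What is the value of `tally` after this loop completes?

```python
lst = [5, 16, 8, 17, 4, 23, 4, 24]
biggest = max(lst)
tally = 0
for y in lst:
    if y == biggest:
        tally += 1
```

Count of max value 24 in [5, 16, 8, 17, 4, 23, 4, 24]
`tally` takes the values: 0 → 1

Answer: 1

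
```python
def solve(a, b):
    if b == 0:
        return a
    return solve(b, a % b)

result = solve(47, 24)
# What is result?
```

solve(47, 24) -> solve(24, 23) -> solve(23, 1) -> solve(1, 0) -> 1

Answer: 1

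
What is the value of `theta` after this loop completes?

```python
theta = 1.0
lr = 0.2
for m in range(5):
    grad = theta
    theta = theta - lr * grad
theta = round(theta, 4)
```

Gradient descent: w = 1.0 * (1 - 0.2)^5
`theta` takes the values: 1.0 → 0.8 → 0.64 → 0.512 → 0.4096 → 0.32768 → 0.3277

Answer: 0.3277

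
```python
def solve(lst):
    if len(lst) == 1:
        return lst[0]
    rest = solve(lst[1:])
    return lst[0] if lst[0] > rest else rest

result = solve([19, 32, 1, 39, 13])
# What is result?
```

Recursive max over [19, 32, 1, 39, 13] = 39

Answer: 39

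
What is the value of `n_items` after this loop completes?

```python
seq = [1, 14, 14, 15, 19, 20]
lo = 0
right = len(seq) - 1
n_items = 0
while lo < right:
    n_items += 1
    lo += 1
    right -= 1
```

Iterations until pointers meet (list length 6)
`n_items` takes the values: 0 → 1 → 2 → 3

Answer: 3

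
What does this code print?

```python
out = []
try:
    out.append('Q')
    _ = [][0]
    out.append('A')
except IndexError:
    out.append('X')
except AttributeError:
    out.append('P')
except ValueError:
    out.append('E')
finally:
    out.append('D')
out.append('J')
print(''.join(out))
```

Execution trace: 'Q' (try body) → 'X' (except IndexError) → 'D' (finally) → 'J' (after the try/except). Output: QXDJ

Answer: QXDJ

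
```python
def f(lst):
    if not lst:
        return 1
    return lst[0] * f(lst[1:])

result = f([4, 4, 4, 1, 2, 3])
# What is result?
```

Product over [4, 4, 4, 1, 2, 3] = 4 * 4 * 4 * 1 * 2 * 3 = 384

Answer: 384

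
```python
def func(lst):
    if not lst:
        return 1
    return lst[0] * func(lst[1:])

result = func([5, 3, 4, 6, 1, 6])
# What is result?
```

Product over [5, 3, 4, 6, 1, 6] = 5 * 3 * 4 * 6 * 1 * 6 = 2160

Answer: 2160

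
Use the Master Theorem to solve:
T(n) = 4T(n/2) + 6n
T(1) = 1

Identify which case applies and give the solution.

a=4, b=2, f(n)=6n. log_2(4) = 2. Since c=1 < 2, Case 1 applies: T(n) = Θ(n^log_b(a)) = O(n^2).

Answer: O(n^2) - Case 1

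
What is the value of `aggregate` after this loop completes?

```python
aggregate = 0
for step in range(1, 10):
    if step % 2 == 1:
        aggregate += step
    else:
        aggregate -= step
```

Add odd, subtract even
`aggregate` takes the values: 0 → 1 → -1 → 2 → -2 → 3 → -3 → 4 → -4 → 5

Answer: 5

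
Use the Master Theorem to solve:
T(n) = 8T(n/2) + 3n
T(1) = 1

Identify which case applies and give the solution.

a=8, b=2, f(n)=3n. log_2(8) = 3. Since c=1 < 3, Case 1 applies: T(n) = Θ(n^log_b(a)) = O(n^3).

Answer: O(n^3) - Case 1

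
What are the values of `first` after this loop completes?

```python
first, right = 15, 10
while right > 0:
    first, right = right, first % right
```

GCD of 15 and 10
`first` takes the values: 15 → 10 → 5

Answer: 5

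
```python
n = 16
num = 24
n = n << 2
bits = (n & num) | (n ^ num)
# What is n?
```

Trace:
`n = 16` → n = 16
`num = 24` → num = 24
`n = n << 2` → n = 64
`bits = (n & num) | (n ^ num)` → bits = 88
So n = 64

Answer: 64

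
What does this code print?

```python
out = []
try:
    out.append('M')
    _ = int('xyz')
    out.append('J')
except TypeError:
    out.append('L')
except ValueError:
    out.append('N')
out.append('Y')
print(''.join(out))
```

Execution trace: 'M' (try body) → 'N' (except ValueError) → 'Y' (after the try/except). Output: MNY

Answer: MNY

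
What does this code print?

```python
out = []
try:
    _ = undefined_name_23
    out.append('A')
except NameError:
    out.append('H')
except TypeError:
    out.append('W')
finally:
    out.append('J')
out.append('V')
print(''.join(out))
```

Execution trace: 'H' (except NameError) → 'J' (finally) → 'V' (after the try/except). Output: HJV

Answer: HJV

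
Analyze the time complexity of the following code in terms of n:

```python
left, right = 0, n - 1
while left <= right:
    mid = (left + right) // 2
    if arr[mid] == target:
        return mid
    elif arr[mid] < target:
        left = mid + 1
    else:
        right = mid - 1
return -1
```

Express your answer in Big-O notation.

This is Binary search in a sorted array. Time complexity: O(log n).

Answer: O(log n)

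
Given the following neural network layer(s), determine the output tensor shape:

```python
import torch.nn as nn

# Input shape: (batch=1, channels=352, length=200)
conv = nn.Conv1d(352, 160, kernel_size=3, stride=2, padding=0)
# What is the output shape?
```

Input: (1, 352, 200) -> Output: (1, 160, 99)

Answer: (1, 160, 99)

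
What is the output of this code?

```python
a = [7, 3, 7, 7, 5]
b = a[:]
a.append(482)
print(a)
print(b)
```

Key concept: slice [:] creates copy.
Step by step:
`a = [7, 3, 7, 7, 5]` → a = [7, 3, 7, 7, 5]
`b = a[:]` → b = [7, 3, 7, 7, 5]
`a.append(482)` → a = [7, 3, 7, 7, 5, 482]
`print(a)` → prints [7, 3, 7, 7, 5, 482]
`print(b)` → prints [7, 3, 7, 7, 5]

Answer:
[7, 3, 7, 7, 5, 482]
[7, 3, 7, 7, 5]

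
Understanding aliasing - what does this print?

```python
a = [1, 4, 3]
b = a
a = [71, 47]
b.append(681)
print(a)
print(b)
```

Key concept: rebinding vs mutation: a is rebound to a new list, b still points at the original.
Step by step:
`a = [1, 4, 3]` → a = [1, 4, 3]
`b = a` → b = [1, 4, 3] (same object as a)
`a = [71, 47]` → a = [71, 47]
`b.append(681)` → b = [1, 4, 3, 681]
`print(a)` → prints [71, 47]
`print(b)` → prints [1, 4, 3, 681]

Answer:
[71, 47]
[1, 4, 3, 681]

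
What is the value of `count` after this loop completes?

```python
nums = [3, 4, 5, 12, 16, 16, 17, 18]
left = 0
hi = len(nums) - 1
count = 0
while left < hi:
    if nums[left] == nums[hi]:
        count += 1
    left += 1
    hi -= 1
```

Count matching pairs from ends
`count` takes the values: 0

Answer: 0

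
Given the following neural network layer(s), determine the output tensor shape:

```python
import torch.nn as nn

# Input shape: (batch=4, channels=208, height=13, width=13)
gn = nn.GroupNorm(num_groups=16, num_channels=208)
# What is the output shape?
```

Input: (4, 208, 13, 13) -> Output: (4, 208, 13, 13)

Answer: (4, 208, 13, 13)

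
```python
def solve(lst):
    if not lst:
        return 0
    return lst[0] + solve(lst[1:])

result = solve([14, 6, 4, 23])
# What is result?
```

14 + 6 + 4 + 23 + 0 = 47

Answer: 47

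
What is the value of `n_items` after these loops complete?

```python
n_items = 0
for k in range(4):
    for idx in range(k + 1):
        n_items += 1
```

Triangle: 1 + 2 + ... + 4
`n_items` takes the values: 0 → 1 → 2 → 3 → 4 → 5 → 6 → 7 → 8 → 9 → 10

Answer: 10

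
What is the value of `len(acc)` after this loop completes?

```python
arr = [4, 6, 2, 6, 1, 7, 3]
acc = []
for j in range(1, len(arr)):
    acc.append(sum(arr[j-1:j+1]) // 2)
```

Number of 2-element averages
`acc` takes the values: [] → [5] → [5, 4] → [5, 4, 4] → [5, 4, 4, 3] → [5, 4, 4, 3, 4] → [5, 4, 4, 3, 4, 5]
So `len(acc)` = 6

Answer: 6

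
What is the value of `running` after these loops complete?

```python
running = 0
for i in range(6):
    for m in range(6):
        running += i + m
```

Sum of all i+m for i,m in 6x6
`running` takes the values: 0 → 1 → 3 → 6 → 10 → 15 → 16 → 18 → 21 → 25 → 30 → 36 → 38 → 41 → 45 → 50 → 56 → 63 → 66 → 70 → 75 → 81 → 88 → 96 → 100 → 105 → 111 → 118 → 126 → 135 → 140 → 146 → 153 → 161 → 170 → 180

Answer: 180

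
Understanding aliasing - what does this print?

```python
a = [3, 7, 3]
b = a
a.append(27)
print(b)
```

Key concept: basic list aliasing.
Step by step:
`a = [3, 7, 3]` → a = [3, 7, 3]
`b = a` → b = [3, 7, 3] (same object as a)
`a.append(27)` → a = [3, 7, 3, 27] (same object as b); b = [3, 7, 3, 27] (same object as a)
`print(b)` → prints [3, 7, 3, 27]

Answer: [3, 7, 3, 27]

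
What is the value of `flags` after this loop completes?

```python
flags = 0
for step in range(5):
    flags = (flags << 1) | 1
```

Build 5 consecutive 1-bits: 0b11111
`flags` takes the values: 0 → 1 → 3 → 7 → 15 → 31

Answer: 31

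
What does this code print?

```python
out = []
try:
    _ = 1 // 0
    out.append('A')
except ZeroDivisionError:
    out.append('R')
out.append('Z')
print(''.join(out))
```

Execution trace: 'R' (except ZeroDivisionError) → 'Z' (after the try/except). Output: RZ

Answer: RZ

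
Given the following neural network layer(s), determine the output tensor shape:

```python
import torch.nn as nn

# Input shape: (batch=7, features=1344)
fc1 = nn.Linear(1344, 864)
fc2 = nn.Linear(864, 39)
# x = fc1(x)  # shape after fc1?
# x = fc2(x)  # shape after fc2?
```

Input: (7, 1344) -> after fc1: (7, 864) -> Output: (7, 39)

Answer: (7, 39)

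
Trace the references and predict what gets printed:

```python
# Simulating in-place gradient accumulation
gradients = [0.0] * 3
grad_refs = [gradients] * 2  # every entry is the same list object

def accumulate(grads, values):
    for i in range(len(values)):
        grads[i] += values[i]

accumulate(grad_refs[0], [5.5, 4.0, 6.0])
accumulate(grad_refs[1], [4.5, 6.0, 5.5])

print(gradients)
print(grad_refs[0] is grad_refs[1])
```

Key concept: gradient accumulation aliasing.
Step by step:
`gradients = [0.0] * 3` → gradients = [0.0, 0.0, 0.0]
`grad_refs = [gradients] * 2` → grad_refs = [[0.0, 0.0, 0.0], [0.0, 0.0, 0.0]]
`accumulate(grad_refs[0], [5.5, 4.0, 6.0])` → gradients = [5.5, 4.0, 6.0]; grad_refs = [[5.5, 4.0, 6.0], [5.5, 4.0, 6.0]]
`accumulate(grad_refs[1], [4.5, 6.0, 5.5])` → gradients = [10.0, 10.0, 11.5]; grad_refs = [[10.0, 10.0, 11.5], [10.0, 10.0, 11.5]]
`print(gradients)` → prints [10.0, 10.0, 11.5]
`print(grad_refs[0] is grad_refs[1])` → prints True

Answer:
[10.0, 10.0, 11.5]
True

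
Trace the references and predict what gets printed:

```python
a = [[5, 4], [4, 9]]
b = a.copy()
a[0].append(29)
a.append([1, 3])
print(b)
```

Key concept: shallow copy with nested lists.
Step by step:
`a = [[5, 4], [4, 9]]` → a = [[5, 4], [4, 9]]
`b = a.copy()` → b = [[5, 4], [4, 9]]
`a[0].append(29)` → a = [[5, 4, 29], [4, 9]]; b = [[5, 4, 29], [4, 9]]
`a.append([1, 3])` → a = [[5, 4, 29], [4, 9], [1, 3]]
`print(b)` → prints [[5, 4, 29], [4, 9]]

Answer: [[5, 4, 29], [4, 9]]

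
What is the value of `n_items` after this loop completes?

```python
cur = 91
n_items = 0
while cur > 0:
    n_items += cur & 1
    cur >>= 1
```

Count set bits in 91 (binary: 0b1011011)
`n_items` takes the values: 0 → 1 → 2 → 3 → 4 → 5

Answer: 5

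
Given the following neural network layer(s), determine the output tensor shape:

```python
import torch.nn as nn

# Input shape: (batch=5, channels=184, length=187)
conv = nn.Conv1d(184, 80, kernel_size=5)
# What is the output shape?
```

Input: (5, 184, 187) -> Output: (5, 80, 183)

Answer: (5, 80, 183)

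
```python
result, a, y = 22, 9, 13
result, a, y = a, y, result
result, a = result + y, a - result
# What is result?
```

Trace:
`result, a, y = 22, 9, 13` → result = 22; a = 9; y = 13
`result, a, y = a, y, result` → result = 9; a = 13; y = 22
`result, a = result + y, a - result` → result = 31; a = 4
So result = 31

Answer: 31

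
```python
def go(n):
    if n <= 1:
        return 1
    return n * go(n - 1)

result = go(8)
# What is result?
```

go(8) = 8 * 7 * 6 * 5 * 4 * 3 * 2 * 1 = 40320

Answer: 40320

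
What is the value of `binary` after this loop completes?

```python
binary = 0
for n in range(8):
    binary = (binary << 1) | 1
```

Build 8 consecutive 1-bits: 0b11111111
`binary` takes the values: 0 → 1 → 3 → 7 → 15 → 31 → 63 → 127 → 255

Answer: 255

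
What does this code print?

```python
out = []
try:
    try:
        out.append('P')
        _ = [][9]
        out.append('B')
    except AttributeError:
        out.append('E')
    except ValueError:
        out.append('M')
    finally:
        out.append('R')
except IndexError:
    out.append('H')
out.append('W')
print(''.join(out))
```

Execution trace: 'P' (inner try body) → 'R' (inner finally) → 'H' (outer except IndexError) → 'W' (after the try/except). Output: PRHW

Answer: PRHW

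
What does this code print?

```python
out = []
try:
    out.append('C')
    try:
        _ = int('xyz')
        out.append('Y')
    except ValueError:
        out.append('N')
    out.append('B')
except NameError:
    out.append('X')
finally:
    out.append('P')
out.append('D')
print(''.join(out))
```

Execution trace: 'C' (try body) → 'N' (inner except ValueError) → 'B' (try body, no exception) → 'P' (finally) → 'D' (after the try/except). Output: CNBPD

Answer: CNBPD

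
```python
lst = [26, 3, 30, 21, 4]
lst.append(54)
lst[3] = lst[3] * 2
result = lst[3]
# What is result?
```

Trace:
`lst = [26, 3, 30, 21, 4]` → lst = [26, 3, 30, 21, 4]
`lst.append(54)` → lst = [26, 3, 30, 21, 4, 54]
`lst[3] = lst[3] * 2` → lst = [26, 3, 30, 42, 4, 54]
`result = lst[3]` → result = 42
So result = 42

Answer: 42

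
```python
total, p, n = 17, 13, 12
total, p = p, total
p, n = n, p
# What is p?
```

Trace:
`total, p, n = 17, 13, 12` → total = 17; p = 13; n = 12
`total, p = p, total` → total = 13; p = 17
`p, n = n, p` → p = 12; n = 17
So p = 12

Answer: 12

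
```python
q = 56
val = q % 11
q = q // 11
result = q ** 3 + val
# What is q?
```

Trace:
`q = 56` → q = 56
`val = q % 11` → val = 1
`q = q // 11` → q = 5
`result = q ** 3 + val` → result = 126
So q = 5

Answer: 5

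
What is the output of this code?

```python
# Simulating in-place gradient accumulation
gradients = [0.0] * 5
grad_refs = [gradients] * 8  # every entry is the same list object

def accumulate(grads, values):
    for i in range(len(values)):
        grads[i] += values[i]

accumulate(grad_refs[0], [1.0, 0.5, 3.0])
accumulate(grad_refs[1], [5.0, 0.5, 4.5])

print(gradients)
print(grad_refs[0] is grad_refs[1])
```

Key concept: gradient accumulation aliasing.
Step by step:
`gradients = [0.0] * 5` → gradients = [0.0, 0.0, 0.0, 0.0, 0.0]
`grad_refs = [gradients] * 8` → grad_refs = [[0.0, 0.0, 0.0, 0.0, 0.0], [0.0, 0.0, 0.0, 0.0, 0.0], [0.0, 0.0, 0.0, 0.0, 0.0], [0.0, 0.0, 0.0, 0.0, 0.0], [0.0, 0.0, 0.0, 0.0, 0.0], [0.0, 0.0, 0.0, 0.0, 0.0], [0.0, 0.0, 0.0, 0.0, 0.0], [0.0, 0.0, 0.0, 0.0, 0.0]]
`accumulate(grad_refs[0], [1.0, 0.5, 3.0])` → gradients = [1.0, 0.5, 3.0, 0.0, 0.0]; grad_refs = [[1.0, 0.5, 3.0, 0.0, 0.0], [1.0, 0.5, 3.0, 0.0, 0.0], [1.0, 0.5, 3.0, 0.0, 0.0], [1.0, 0.5, 3.0, 0.0, 0.0], [1.0, 0.5, 3.0, 0.0, 0.0], [1.0, 0.5, 3.0, 0.0, 0.0], [1.0, 0.5, 3.0, 0.0, 0.0], [1.0, 0.5, 3.0, 0.0, 0.0]]
`accumulate(grad_refs[1], [5.0, 0.5, 4.5])` → gradients = [6.0, 1.0, 7.5, 0.0, 0.0]; grad_refs = [[6.0, 1.0, 7.5, 0.0, 0.0], [6.0, 1.0, 7.5, 0.0, 0.0], [6.0, 1.0, 7.5, 0.0, 0.0], [6.0, 1.0, 7.5, 0.0, 0.0], [6.0, 1.0, 7.5, 0.0, 0.0], [6.0, 1.0, 7.5, 0.0, 0.0], [6.0, 1.0, 7.5, 0.0, 0.0], [6.0, 1.0, 7.5, 0.0, 0.0]]
`print(gradients)` → prints [6.0, 1.0, 7.5, 0.0, 0.0]
`print(grad_refs[0] is grad_refs[1])` → prints True

Answer:
[6.0, 1.0, 7.5, 0.0, 0.0]
True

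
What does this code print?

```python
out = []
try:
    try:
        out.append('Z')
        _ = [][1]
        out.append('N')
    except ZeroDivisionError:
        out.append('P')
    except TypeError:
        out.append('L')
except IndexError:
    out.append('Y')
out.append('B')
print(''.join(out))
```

Execution trace: 'Z' (try body) → 'Y' (outer except IndexError) → 'B' (after the try/except). Output: ZYB

Answer: ZYB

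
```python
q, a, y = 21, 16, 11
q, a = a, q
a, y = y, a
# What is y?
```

Trace:
`q, a, y = 21, 16, 11` → q = 21; a = 16; y = 11
`q, a = a, q` → q = 16; a = 21
`a, y = y, a` → a = 11; y = 21
So y = 21

Answer: 21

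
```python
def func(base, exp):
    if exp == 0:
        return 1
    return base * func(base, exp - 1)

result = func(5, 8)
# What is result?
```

func(5, 8) = 5 * 5 * 5 * 5 * 5 * 5 * 5 * 5 = 390625

Answer: 390625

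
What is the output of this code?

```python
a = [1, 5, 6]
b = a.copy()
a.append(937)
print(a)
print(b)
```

Key concept: list.copy() creates independent copy.
Step by step:
`a = [1, 5, 6]` → a = [1, 5, 6]
`b = a.copy()` → b = [1, 5, 6]
`a.append(937)` → a = [1, 5, 6, 937]
`print(a)` → prints [1, 5, 6, 937]
`print(b)` → prints [1, 5, 6]

Answer:
[1, 5, 6, 937]
[1, 5, 6]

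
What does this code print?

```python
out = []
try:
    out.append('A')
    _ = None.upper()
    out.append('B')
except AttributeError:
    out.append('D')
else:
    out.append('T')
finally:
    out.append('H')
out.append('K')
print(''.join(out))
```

Execution trace: 'A' (try body) → 'D' (except AttributeError) → 'H' (finally) → 'K' (after the try/except). Output: ADHK

Answer: ADHK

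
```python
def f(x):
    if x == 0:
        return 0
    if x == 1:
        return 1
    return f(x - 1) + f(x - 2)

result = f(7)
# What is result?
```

Build up from base cases: f(0)=0, f(1)=1, f(2)=1, f(3)=2, f(4)=3, f(5)=5, f(6)=8, ..., f(7)=13

Answer: 13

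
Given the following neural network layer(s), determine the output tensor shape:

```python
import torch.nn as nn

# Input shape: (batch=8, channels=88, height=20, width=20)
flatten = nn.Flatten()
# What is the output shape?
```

Input: (8, 88, 20, 20) -> Output: (8, 35200)

Answer: (8, 35200)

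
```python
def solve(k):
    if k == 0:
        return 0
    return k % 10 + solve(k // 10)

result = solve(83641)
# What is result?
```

Sum of digits of 83641: 1 + 4 + 6 + 3 + 8 = 22

Answer: 22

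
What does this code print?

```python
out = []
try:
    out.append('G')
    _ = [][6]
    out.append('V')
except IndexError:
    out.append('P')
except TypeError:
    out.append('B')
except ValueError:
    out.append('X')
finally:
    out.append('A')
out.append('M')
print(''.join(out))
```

Execution trace: 'G' (try body) → 'P' (except IndexError) → 'A' (finally) → 'M' (after the try/except). Output: GPAM

Answer: GPAM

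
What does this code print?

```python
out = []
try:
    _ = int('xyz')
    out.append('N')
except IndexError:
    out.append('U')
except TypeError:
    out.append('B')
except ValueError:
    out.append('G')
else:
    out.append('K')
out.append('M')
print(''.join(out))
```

Execution trace: 'G' (except ValueError) → 'M' (after the try/except). Output: GM

Answer: GM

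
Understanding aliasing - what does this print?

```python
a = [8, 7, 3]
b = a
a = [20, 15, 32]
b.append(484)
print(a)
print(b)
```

Key concept: rebinding vs mutation: a is rebound to a new list, b still points at the original.
Step by step:
`a = [8, 7, 3]` → a = [8, 7, 3]
`b = a` → b = [8, 7, 3] (same object as a)
`a = [20, 15, 32]` → a = [20, 15, 32]
`b.append(484)` → b = [8, 7, 3, 484]
`print(a)` → prints [20, 15, 32]
`print(b)` → prints [8, 7, 3, 484]

Answer:
[20, 15, 32]
[8, 7, 3, 484]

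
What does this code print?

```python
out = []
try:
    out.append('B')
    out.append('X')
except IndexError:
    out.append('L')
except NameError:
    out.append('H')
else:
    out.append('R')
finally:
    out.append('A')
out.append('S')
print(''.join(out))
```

Execution trace: 'B' (try body) → 'X' (try body, no exception) → 'R' (else) → 'A' (finally) → 'S' (after the try/except). Output: BXRAS

Answer: BXRAS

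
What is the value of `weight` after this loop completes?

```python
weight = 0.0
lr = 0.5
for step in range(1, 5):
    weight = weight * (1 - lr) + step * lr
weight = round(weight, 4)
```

Moving average with lr=0.5
`weight` takes the values: 0.0 → 0.5 → 1.25 → 2.125 → 3.0625

Answer: 3.0625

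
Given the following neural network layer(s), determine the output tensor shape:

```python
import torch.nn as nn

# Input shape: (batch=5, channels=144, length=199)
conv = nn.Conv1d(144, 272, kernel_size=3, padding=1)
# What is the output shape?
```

Input: (5, 144, 199) -> Output: (5, 272, 199)

Answer: (5, 272, 199)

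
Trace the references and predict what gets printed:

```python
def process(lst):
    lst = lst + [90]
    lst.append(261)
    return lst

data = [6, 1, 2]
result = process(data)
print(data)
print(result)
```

Key concept: rebinding parameter vs mutation.
Step by step:
`data = [6, 1, 2]` → data = [6, 1, 2]
`result = process(data)` → result = [6, 1, 2, 90, 261]
`print(data)` → prints [6, 1, 2]
`print(result)` → prints [6, 1, 2, 90, 261]

Answer:
[6, 1, 2]
[6, 1, 2, 90, 261]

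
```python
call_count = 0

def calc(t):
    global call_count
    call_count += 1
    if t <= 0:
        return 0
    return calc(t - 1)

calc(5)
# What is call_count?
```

Linear recursion stepping by 1: 6 calls from t=5 down to ≤0.

Answer: 6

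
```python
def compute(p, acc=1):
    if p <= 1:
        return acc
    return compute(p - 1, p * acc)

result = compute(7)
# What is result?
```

Accumulator trace (n, acc): (7, 1) -> (6, 7) -> (5, 42) -> (4, 210) -> (3, 840) -> (2, 2520) -> (1, 5040) -> return 5040

Answer: 5040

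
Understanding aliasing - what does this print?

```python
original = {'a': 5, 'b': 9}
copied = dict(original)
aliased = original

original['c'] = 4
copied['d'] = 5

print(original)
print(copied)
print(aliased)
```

Key concept: dict() creates copy, assignment creates alias.
Step by step:
`original = {'a': 5, 'b': 9}` → original = {'a': 5, 'b': 9}
`copied = dict(original)` → copied = {'a': 5, 'b': 9}
`aliased = original` → aliased = {'a': 5, 'b': 9} (same object as original)
`original['c'] = 4` → original = {'a': 5, 'b': 9, 'c': 4} (same object as aliased); aliased = {'a': 5, 'b': 9, 'c': 4} (same object as original)
`copied['d'] = 5` → copied = {'a': 5, 'b': 9, 'd': 5}
`print(original)` → prints {'a': 5, 'b': 9, 'c': 4}
`print(copied)` → prints {'a': 5, 'b': 9, 'd': 5}
`print(aliased)` → prints {'a': 5, 'b': 9, 'c': 4}

Answer:
{'a': 5, 'b': 9, 'c': 4}
{'a': 5, 'b': 9, 'd': 5}
{'a': 5, 'b': 9, 'c': 4}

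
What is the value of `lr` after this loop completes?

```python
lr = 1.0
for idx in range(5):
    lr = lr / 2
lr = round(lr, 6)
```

Halving LR 5 times: 1 / 2^5
`lr` takes the values: 1.0 → 0.5 → 0.25 → 0.125 → 0.0625 → 0.03125

Answer: 0.03125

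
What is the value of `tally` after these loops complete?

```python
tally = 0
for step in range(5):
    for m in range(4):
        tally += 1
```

5 * 4 = 20
`tally` takes the values: 0 → 1 → 2 → 3 → 4 → 5 → 6 → 7 → 8 → 9 → 10 → 11 → 12 → 13 → 14 → 15 → 16 → 17 → 18 → 19 → 20

Answer: 20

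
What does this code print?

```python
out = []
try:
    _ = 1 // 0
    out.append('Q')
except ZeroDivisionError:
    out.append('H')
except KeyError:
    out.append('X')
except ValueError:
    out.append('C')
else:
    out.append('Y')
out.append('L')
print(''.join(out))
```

Execution trace: 'H' (except ZeroDivisionError) → 'L' (after the try/except). Output: HL

Answer: HL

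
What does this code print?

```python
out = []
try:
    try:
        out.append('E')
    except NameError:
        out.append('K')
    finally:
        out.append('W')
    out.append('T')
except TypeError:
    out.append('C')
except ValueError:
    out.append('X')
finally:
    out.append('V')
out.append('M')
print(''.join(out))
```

Execution trace: 'E' (inner try body, no exception) → 'W' (inner finally) → 'T' (try body, no exception) → 'V' (finally) → 'M' (after the try/except). Output: EWTVM

Answer: EWTVM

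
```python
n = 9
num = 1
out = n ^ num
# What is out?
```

Trace:
`n = 9` → n = 9
`num = 1` → num = 1
`out = n ^ num` → out = 8
So out = 8

Answer: 8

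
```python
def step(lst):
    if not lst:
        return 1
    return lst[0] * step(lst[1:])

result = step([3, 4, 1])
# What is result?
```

Product over [3, 4, 1] = 3 * 4 * 1 = 12

Answer: 12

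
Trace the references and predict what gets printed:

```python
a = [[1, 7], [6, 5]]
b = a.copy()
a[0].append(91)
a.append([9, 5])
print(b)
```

Key concept: shallow copy with nested lists.
Step by step:
`a = [[1, 7], [6, 5]]` → a = [[1, 7], [6, 5]]
`b = a.copy()` → b = [[1, 7], [6, 5]]
`a[0].append(91)` → a = [[1, 7, 91], [6, 5]]; b = [[1, 7, 91], [6, 5]]
`a.append([9, 5])` → a = [[1, 7, 91], [6, 5], [9, 5]]
`print(b)` → prints [[1, 7, 91], [6, 5]]

Answer: [[1, 7, 91], [6, 5]]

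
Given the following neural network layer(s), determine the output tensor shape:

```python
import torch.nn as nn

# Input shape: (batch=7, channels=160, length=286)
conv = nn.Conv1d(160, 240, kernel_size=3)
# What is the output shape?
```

Input: (7, 160, 286) -> Output: (7, 240, 284)

Answer: (7, 240, 284)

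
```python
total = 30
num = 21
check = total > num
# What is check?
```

Trace:
`total = 30` → total = 30
`num = 21` → num = 21
`check = total > num` → check = True
So check = True

Answer: True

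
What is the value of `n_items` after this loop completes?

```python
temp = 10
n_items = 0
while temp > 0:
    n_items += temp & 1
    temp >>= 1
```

Count set bits in 10 (binary: 0b1010)
`n_items` takes the values: 0 → 1 → 2

Answer: 2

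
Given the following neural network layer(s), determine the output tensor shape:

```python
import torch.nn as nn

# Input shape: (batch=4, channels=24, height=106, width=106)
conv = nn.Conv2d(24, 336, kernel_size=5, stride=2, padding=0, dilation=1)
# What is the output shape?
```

Input: (4, 24, 106, 106) -> Output: (4, 336, 51, 51)

Answer: (4, 336, 51, 51)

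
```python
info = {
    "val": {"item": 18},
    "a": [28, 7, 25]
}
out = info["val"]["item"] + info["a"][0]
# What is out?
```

Trace:
`info = { ...` → info = {'val': {'item': 18}, 'a': [28, 7, 25]}
`out = info["val"]["item"] + info["a"][0]` → out = 46
So out = 46

Answer: 46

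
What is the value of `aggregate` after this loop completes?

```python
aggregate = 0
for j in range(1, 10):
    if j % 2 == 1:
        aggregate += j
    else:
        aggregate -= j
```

Add odd, subtract even
`aggregate` takes the values: 0 → 1 → -1 → 2 → -2 → 3 → -3 → 4 → -4 → 5

Answer: 5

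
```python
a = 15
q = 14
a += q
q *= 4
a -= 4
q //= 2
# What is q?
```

Trace:
`a = 15` → a = 15
`q = 14` → q = 14
`a += q` → a = 29
`q *= 4` → q = 56
`a -= 4` → a = 25
`q //= 2` → q = 28
So q = 28

Answer: 28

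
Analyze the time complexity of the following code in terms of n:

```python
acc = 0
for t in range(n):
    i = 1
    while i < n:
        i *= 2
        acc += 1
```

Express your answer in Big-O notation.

Each loop level contributes: n × log n. Multiplying the contributions gives O(n log n).

Answer: O(n log n)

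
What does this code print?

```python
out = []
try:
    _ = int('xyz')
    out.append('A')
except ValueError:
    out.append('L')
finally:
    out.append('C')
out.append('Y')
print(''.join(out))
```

Execution trace: 'L' (except ValueError) → 'C' (finally) → 'Y' (after the try/except). Output: LCY

Answer: LCY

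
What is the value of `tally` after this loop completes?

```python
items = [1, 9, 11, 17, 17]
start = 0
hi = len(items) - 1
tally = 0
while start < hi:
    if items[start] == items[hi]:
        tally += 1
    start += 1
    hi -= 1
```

Count matching pairs from ends
`tally` takes the values: 0

Answer: 0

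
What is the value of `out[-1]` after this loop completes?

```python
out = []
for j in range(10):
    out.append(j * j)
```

Last element of squares 0 to 9
`out` takes the values: [] → [0] → [0, 1] → [0, 1, 4] → [0, 1, 4, 9] → [0, 1, 4, 9, 16] → [0, 1, 4, 9, 16, 25] → [0, 1, 4, 9, 16, 25, 36] → [0, 1, 4, 9, 16, 25, 36, 49] → [0, 1, 4, 9, 16, 25, 36, 49, 64] → [0, 1, 4, 9, 16, 25, 36, 49, 64, 81]
So `out[-1]` = 81

Answer: 81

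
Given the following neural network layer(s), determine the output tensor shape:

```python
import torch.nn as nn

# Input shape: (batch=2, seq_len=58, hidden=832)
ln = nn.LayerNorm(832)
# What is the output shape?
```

Input: (2, 58, 832) -> Output: (2, 58, 832)

Answer: (2, 58, 832)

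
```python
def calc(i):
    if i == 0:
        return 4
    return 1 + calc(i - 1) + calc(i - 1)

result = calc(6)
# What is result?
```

calc(i) = 1 + 2·calc(i-1), calc(0)=4. Closed form: (4+1)·2^6 - 1 = 319.

Answer: 319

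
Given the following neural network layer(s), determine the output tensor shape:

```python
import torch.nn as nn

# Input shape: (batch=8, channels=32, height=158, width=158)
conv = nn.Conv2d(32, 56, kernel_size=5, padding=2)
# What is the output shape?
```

Input: (8, 32, 158, 158) -> Output: (8, 56, 158, 158)

Answer: (8, 56, 158, 158)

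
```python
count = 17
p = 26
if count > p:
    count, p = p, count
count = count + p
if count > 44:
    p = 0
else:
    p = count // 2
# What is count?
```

Trace:
`count = 17` → count = 17
`p = 26` → p = 26
`if count > p: ...` → count > p is False → no variable changes
`count = count + p` → count = 43
`if count > 44: ...` → count > 44 is False, take else branch → p = 21
So count = 43

Answer: 43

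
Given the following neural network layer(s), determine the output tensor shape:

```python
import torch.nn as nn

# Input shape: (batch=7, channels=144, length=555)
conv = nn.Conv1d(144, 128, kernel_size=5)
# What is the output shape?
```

Input: (7, 144, 555) -> Output: (7, 128, 551)

Answer: (7, 128, 551)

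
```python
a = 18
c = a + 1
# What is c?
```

Trace:
`a = 18` → a = 18
`c = a + 1` → c = 19
So c = 19

Answer: 19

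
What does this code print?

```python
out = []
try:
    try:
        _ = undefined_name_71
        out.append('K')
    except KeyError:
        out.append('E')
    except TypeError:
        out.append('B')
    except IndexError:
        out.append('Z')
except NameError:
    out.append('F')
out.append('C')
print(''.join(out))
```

Execution trace: 'F' (outer except NameError) → 'C' (after the try/except). Output: FC

Answer: FC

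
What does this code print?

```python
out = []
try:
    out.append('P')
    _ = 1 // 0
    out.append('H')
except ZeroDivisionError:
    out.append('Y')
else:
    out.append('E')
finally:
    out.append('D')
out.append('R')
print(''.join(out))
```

Execution trace: 'P' (try body) → 'Y' (except ZeroDivisionError) → 'D' (finally) → 'R' (after the try/except). Output: PYDR

Answer: PYDR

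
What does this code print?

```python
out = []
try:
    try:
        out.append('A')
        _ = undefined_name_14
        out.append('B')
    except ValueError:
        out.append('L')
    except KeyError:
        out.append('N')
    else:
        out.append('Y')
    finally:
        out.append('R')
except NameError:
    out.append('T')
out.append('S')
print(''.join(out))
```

Execution trace: 'A' (try body) → 'R' (finally) → 'T' (outer except NameError) → 'S' (after the try/except). Output: ARTS

Answer: ARTS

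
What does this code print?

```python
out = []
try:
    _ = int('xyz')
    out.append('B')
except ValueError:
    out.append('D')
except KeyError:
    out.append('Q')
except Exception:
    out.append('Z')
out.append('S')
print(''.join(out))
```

Execution trace: 'D' (except ValueError) → 'S' (after the try/except). Output: DS

Answer: DS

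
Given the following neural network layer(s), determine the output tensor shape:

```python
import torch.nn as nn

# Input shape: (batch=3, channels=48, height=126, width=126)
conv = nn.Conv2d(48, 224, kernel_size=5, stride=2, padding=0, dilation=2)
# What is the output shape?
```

Input: (3, 48, 126, 126) -> Output: (3, 224, 59, 59)

Answer: (3, 224, 59, 59)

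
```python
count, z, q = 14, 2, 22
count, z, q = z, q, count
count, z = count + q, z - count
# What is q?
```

Trace:
`count, z, q = 14, 2, 22` → count = 14; z = 2; q = 22
`count, z, q = z, q, count` → count = 2; z = 22; q = 14
`count, z = count + q, z - count` → count = 16; z = 20
So q = 14

Answer: 14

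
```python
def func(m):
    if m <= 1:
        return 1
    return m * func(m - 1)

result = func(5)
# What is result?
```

func(5) = 5 * 4 * 3 * 2 * 1 = 120

Answer: 120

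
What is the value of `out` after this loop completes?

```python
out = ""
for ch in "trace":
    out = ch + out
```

Reverse 'trace'
`out` takes the values: "" → "t" → "rt" → "art" → "cart" → "ecart"

Answer: "ecart"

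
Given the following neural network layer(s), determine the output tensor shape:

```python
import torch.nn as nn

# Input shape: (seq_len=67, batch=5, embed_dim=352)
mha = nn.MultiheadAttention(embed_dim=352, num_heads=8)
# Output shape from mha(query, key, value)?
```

Input: (67, 5, 352) -> Output: (67, 5, 352)

Answer: (67, 5, 352)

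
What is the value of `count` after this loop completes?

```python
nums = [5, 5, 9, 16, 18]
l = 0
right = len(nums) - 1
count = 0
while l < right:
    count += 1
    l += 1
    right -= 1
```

Iterations until pointers meet (list length 5)
`count` takes the values: 0 → 1 → 2

Answer: 2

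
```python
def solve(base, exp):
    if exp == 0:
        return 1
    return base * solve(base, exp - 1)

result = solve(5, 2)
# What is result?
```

solve(5, 2) = 5 * 5 = 25

Answer: 25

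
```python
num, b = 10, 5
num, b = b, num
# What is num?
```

Trace:
`num, b = 10, 5` → num = 10; b = 5
`num, b = b, num` → num = 5; b = 10
So num = 5

Answer: 5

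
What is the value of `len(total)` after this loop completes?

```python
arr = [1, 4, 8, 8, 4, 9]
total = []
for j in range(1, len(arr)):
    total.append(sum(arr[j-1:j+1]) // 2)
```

Number of 2-element averages
`total` takes the values: [] → [2] → [2, 6] → [2, 6, 8] → [2, 6, 8, 6] → [2, 6, 8, 6, 6]
So `len(total)` = 5

Answer: 5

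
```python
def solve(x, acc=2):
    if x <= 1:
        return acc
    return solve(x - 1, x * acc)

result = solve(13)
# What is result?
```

Accumulator trace (n, acc): (13, 2) -> (12, 26) -> (11, 312) -> (10, 3432) -> (9, 34320) -> (8, 308880) -> (7, 2471040) -> (6, 17297280) -> (5, 103783680) -> (4, 518918400) -> (3, 2075673600) -> (2, 6227020800) -> (1, 12454041600) -> return 12454041600

Answer: 12454041600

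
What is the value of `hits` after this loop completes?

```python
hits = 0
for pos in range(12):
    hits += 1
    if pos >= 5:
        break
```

Loop breaks when pos reaches 5, hits is 6
`hits` takes the values: 0 → 1 → 2 → 3 → 4 → 5 → 6

Answer: 6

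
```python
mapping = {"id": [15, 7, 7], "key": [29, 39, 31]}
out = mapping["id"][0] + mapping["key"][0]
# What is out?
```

Trace:
`mapping = {"id": [15, 7, 7], "key": [29, 39, 31]}` → mapping = {'id': [15, 7, 7], 'key': [29, 39, 31]}
`out = mapping["id"][0] + mapping["key"][0]` → out = 44
So out = 44

Answer: 44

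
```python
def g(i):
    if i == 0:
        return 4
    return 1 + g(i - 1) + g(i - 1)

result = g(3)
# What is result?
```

g(i) = 1 + 2·g(i-1), g(0)=4. Closed form: (4+1)·2^3 - 1 = 39.

Answer: 39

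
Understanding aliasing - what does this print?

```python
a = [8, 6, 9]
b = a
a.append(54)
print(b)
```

Key concept: basic list aliasing.
Step by step:
`a = [8, 6, 9]` → a = [8, 6, 9]
`b = a` → b = [8, 6, 9] (same object as a)
`a.append(54)` → a = [8, 6, 9, 54] (same object as b); b = [8, 6, 9, 54] (same object as a)
`print(b)` → prints [8, 6, 9, 54]

Answer: [8, 6, 9, 54]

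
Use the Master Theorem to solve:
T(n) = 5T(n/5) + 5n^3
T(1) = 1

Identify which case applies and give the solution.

a=5, b=5, f(n)=5n^3. log_5(5) = 1. Since c=3 > 1 and the regularity condition holds (5(n/5)^3 = (5/5^3)n^3 with 5/5^3 < 1), Case 3 applies: T(n) = Θ(f(n)) = O(n^3).

Answer: O(n^3) - Case 3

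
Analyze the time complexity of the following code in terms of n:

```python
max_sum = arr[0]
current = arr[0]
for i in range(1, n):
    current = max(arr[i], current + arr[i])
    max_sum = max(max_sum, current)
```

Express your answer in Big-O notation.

This is Kadane's algorithm for maximum subarray. Time complexity: O(n).

Answer: O(n)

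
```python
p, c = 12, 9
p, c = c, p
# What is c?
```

Trace:
`p, c = 12, 9` → p = 12; c = 9
`p, c = c, p` → p = 9; c = 12
So c = 12

Answer: 12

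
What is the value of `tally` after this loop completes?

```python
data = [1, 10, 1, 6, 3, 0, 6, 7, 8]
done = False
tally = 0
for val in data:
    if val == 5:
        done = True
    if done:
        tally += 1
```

Count elements after first 5 in [1, 10, 1, 6, 3, 0, 6, 7, 8]
`tally` takes the values: 0

Answer: 0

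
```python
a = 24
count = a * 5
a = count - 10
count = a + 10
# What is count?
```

Trace:
`a = 24` → a = 24
`count = a * 5` → count = 120
`a = count - 10` → a = 110
`count = a + 10` → count = 120
So count = 120

Answer: 120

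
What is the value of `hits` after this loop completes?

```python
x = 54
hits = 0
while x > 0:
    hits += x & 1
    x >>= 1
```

Count set bits in 54 (binary: 0b110110)
`hits` takes the values: 0 → 1 → 2 → 3 → 4

Answer: 4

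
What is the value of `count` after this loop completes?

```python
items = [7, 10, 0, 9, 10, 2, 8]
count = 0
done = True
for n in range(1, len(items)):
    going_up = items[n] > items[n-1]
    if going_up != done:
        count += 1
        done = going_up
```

Count direction changes in [7, 10, 0, 9, 10, 2, 8]
`count` takes the values: 0 → 1 → 2 → 3 → 4

Answer: 4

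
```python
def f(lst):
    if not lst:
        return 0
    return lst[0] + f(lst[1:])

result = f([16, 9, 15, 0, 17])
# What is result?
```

16 + 9 + 15 + 0 + 17 + 0 = 57

Answer: 57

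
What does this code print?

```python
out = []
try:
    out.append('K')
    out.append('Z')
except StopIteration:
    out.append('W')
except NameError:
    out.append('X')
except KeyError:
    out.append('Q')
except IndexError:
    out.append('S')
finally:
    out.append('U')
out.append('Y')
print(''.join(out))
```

Execution trace: 'K' (try body) → 'Z' (try body, no exception) → 'U' (finally) → 'Y' (after the try/except). Output: KZUY

Answer: KZUY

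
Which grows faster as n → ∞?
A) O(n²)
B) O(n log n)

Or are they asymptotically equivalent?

O(n²) vs O(n log n): Higher order terms dominate.

Answer: A) O(n²) grows faster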